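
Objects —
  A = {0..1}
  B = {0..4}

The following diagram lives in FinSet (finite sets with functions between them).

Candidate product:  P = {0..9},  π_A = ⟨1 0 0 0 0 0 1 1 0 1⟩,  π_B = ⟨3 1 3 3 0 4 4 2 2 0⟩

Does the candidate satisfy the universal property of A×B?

Answer: NOT A VALID PRODUCT — duplicate pair at indices 3,2

Trace:
|A|·|B| = 2·5 = 10;  |P| = 10
Check the pairing map k ↦ (π_A(k), π_B(k)):
  0 : (1,3)
  1 : (0,1)
  2 : (0,3)
  3 : (0,3)  ✗ repeats pair of k=2
  4 : (0,0)
  5 : (0,4)
  6 : (1,4)
  7 : (1,2)
  8 : (0,2)
  9 : (1,0)
distinct pairs in image: 9 / 10 needed
  → (0,3) hit at k=2 and k=3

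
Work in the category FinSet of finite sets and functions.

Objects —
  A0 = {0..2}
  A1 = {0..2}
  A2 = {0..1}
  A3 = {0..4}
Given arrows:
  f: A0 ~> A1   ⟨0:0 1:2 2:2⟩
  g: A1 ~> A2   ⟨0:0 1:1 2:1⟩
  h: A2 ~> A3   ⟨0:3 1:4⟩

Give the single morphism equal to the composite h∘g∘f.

  0 f~>0 g~>0 h~>3
  1 f~>2 g~>1 h~>4
  2 f~>2 g~>1 h~>4
⟦path⟧: ⟨0:3 1:4 2:4⟩

Answer: ⟨0:3 1:4 2:4⟩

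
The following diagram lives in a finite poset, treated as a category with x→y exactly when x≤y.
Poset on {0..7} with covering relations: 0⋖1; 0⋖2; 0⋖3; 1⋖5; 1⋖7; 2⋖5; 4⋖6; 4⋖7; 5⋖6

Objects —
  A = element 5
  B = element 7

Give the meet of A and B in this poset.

Answer: A∧B = 1

Trace:
{x : x<=A ∧ x<=B} = {0,1}  (A=5, B=7)
  0 <= 1
  1 <= 1
glb = 1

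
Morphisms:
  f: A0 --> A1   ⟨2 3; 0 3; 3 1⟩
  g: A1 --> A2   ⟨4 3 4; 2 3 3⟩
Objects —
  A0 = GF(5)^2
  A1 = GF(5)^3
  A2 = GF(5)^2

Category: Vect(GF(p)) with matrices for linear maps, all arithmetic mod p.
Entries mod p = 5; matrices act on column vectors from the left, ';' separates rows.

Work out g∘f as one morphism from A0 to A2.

Answer: ⟨0 0; 3 3⟩

Derivation:
  e0=(1,0) f-->(2,0,3) g-->(0,3)
  e1=(0,1) f-->(3,3,1) g-->(0,3)
result: ⟨0 0; 3 3⟩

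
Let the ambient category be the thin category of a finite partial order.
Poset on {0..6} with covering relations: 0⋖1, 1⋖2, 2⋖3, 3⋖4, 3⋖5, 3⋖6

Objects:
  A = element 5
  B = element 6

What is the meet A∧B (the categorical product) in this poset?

Answer: A∧B = 3

Derivation:
Common predecessors of 5,6: {0,1,2,3}
  0 ⊑ 3
  1 ⊑ 3
  2 ⊑ 3
  3 ⊑ 3
glb = 3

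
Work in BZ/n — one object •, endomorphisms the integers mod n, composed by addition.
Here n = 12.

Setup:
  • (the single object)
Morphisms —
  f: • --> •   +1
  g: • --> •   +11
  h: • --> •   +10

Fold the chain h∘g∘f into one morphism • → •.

  0 +1≡1 +11≡0 +10≡10  (mod 12)
result: +10

Answer: +10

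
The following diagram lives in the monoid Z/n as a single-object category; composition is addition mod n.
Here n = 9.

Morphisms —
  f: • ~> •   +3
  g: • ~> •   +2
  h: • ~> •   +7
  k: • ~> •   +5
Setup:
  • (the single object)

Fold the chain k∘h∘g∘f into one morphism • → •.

  0 +3≡3 +2≡5 +7≡3 +5≡8  (mod 9)
result: +8

Answer: +8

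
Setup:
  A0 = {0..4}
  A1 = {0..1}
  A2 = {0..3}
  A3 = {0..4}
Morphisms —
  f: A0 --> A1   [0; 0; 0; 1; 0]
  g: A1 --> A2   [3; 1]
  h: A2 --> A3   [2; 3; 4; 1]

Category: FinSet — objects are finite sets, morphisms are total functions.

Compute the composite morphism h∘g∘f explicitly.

  0 f-->0 g-->3 h-->1
  1 f-->0 g-->3 h-->1
  2 f-->0 g-->3 h-->1
  3 f-->1 g-->1 h-->3
  4 f-->0 g-->3 h-->1
result: [1; 1; 1; 3; 1]

Answer: [1; 1; 1; 3; 1]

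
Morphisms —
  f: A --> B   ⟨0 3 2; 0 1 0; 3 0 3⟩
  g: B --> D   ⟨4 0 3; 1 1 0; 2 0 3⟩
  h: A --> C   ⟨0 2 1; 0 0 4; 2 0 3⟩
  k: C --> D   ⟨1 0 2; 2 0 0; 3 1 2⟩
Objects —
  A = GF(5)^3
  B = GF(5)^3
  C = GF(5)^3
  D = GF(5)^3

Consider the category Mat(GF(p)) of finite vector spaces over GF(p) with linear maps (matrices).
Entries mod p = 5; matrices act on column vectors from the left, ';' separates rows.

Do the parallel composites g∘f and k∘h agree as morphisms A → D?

Along f;g (path 1):
  e0=[1,0,0] f-->[0,0,3] g-->[4,0,4]
  e1=[0,1,0] f-->[3,1,0] g-->[2,4,1]
  e2=[0,0,1] f-->[2,0,3] g-->[2,2,3]
  ⟦path⟧₁ = ⟨4 2 2; 0 4 2; 4 1 3⟩
Along h;k (path 2):
  e0=[1,0,0] h-->[0,0,2] k-->[4,0,4]
  e1=[0,1,0] h-->[2,0,0] k-->[2,4,1]
  e2=[0,0,1] h-->[1,4,3] k-->[2,2,3]
  ⟦path⟧₂ = ⟨4 2 2; 0 4 2; 4 1 3⟩
Equal? equal; square commutes

Answer: COMMUTES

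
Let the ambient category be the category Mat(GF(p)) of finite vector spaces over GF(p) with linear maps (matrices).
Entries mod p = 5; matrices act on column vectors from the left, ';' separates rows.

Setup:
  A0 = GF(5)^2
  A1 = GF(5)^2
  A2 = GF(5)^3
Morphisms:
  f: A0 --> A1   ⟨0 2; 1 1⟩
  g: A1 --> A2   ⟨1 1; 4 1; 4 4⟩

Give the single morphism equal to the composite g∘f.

Answer: ⟨1 3; 1 4; 4 2⟩

Derivation:
  e0=[1,0] f-->[0,1] g-->[1,1,4]
  e1=[0,1] f-->[2,1] g-->[3,4,2]
composite: ⟨1 3; 1 4; 4 2⟩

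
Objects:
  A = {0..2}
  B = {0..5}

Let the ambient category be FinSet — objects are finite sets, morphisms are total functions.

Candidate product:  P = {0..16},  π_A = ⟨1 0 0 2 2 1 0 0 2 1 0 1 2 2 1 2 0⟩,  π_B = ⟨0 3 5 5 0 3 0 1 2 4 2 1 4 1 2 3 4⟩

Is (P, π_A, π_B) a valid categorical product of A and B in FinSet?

|A|·|B| = 3·6 = 18;  |P| = 17
  → cardinalities differ; no bijection possible.

Answer: NOT A VALID PRODUCT — |P|=17 ≠ |A|·|B|=18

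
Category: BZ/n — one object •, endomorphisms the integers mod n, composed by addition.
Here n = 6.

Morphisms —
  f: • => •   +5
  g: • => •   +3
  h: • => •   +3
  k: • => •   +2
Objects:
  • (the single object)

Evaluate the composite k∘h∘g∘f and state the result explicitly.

  0 +5≡5 +3≡2 +3≡5 +2≡1  (mod 6)
composite: +1

Answer: +1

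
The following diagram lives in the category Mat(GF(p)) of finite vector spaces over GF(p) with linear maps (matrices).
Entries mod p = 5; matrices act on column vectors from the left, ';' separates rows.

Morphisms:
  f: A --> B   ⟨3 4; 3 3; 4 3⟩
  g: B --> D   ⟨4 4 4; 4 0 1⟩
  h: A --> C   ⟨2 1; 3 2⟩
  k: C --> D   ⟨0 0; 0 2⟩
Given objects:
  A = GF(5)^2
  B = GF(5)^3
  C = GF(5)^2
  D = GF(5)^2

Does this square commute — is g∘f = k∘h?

1) trace f;g:
  e0=[1,0] f-->[3,3,4] g-->[0,1]
  e1=[0,1] f-->[4,3,3] g-->[0,4]
  ⟦path⟧₁ = ⟨0 0; 1 4⟩
2) trace h;k:
  e0=[1,0] h-->[2,3] k-->[0,1]
  e1=[0,1] h-->[1,2] k-->[0,4]
  ⟦path⟧₂ = ⟨0 0; 1 4⟩
Equal? equal; square commutes

Answer: COMMUTES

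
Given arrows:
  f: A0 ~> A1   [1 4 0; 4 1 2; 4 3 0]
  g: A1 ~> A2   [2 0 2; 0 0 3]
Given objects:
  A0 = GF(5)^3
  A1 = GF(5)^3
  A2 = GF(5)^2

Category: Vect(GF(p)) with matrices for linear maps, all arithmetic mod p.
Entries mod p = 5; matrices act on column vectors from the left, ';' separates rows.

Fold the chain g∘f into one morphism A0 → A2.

Answer: [0 4 0; 2 4 0]

Trace:
  e0=[1,0,0] f~>[1,4,4] g~>[0,2]
  e1=[0,1,0] f~>[4,1,3] g~>[4,4]
  e2=[0,0,1] f~>[0,2,0] g~>[0,0]
composite: [0 4 0; 2 4 0]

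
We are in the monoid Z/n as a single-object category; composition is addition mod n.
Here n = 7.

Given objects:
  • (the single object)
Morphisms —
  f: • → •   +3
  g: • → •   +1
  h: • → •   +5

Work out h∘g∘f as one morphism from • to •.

  0 +3≡3 +1≡4 +5≡2  (mod 7)
⟦path⟧: +2

Answer: +2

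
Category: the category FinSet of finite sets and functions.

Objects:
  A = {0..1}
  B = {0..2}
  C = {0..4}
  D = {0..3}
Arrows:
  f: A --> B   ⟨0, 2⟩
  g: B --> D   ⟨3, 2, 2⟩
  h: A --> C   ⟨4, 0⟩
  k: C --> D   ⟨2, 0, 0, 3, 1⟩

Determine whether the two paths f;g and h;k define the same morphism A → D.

Path 1 = f;g:
  0 f-->0 g-->3
  1 f-->2 g-->2
  ⟦path⟧₁ = ⟨3, 2⟩
Path 2 = h;k:
  0 h-->4 k-->1
  1 h-->0 k-->2
  ⟦path⟧₂ = ⟨1, 2⟩
Equal? NO — does not commute

Answer: DOES NOT COMMUTE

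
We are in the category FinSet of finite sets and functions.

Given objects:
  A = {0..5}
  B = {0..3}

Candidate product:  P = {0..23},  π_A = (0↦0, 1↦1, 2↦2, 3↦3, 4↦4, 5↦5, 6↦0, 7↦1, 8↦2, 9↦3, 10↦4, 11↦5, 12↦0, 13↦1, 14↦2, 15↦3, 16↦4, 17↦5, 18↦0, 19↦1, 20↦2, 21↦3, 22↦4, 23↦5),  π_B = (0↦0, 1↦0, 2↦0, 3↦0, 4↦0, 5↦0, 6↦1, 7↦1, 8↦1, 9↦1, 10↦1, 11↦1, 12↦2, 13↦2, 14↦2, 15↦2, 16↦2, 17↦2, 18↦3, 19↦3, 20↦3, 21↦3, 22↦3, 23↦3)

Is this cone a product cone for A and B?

Answer: VALID PRODUCT

Derivation:
|A|·|B| = 6·4 = 24;  |P| = 24
Check the pairing map k ↦ (π_A(k), π_B(k)):
  0 ↦ (0,0)
  1 ↦ (1,0)
  2 ↦ (2,0)
  3 ↦ (3,0)
  4 ↦ (4,0)
  5 ↦ (5,0)
  6 ↦ (0,1)
  7 ↦ (1,1)
  8 ↦ (2,1)
  9 ↦ (3,1)
  10 ↦ (4,1)
  11 ↦ (5,1)
  12 ↦ (0,2)
  13 ↦ (1,2)
  14 ↦ (2,2)
  15 ↦ (3,2)
  16 ↦ (4,2)
  17 ↦ (5,2)
  18 ↦ (0,3)
  19 ↦ (1,3)
  20 ↦ (2,3)
  21 ↦ (3,3)
  22 ↦ (4,3)
  23 ↦ (5,3)
distinct pairs in image: 24 / 24 needed
  → bijection onto A×B; projections well-typed.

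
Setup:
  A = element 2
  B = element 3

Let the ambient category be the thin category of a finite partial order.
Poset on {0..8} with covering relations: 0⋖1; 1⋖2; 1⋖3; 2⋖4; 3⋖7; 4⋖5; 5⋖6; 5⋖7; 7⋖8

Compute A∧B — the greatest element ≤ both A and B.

{x : x⊑A ∧ x⊑B} = {0,1}  (A=2, B=3)
  0 ⊑ 1
  1 ⊑ 1
glb = 1

Answer: A∧B = 1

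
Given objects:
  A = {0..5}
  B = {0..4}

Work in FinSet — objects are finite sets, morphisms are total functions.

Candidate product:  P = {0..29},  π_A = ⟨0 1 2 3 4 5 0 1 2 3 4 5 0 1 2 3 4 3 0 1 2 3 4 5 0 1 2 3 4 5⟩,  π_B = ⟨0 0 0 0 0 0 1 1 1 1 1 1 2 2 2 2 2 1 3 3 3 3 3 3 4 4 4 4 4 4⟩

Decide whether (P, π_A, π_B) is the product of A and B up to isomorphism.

|A|·|B| = 6·5 = 30;  |P| = 30
Check the pairing map k ↦ (π_A(k), π_B(k)):
  0 : (0,0)
  1 : (1,0)
  2 : (2,0)
  3 : (3,0)
  4 : (4,0)
  5 : (5,0)
  6 : (0,1)
  7 : (1,1)
  8 : (2,1)
  9 : (3,1)
  10 : (4,1)
  11 : (5,1)
  12 : (0,2)
  13 : (1,2)
  14 : (2,2)
  15 : (3,2)
  16 : (4,2)
  17 : (3,1)  ✗ repeats pair of k=9
  18 : (0,3)
  19 : (1,3)
  20 : (2,3)
  21 : (3,3)
  22 : (4,3)
  23 : (5,3)
  24 : (0,4)
  25 : (1,4)
  26 : (2,4)
  27 : (3,4)
  28 : (4,4)
  29 : (5,4)
distinct pairs in image: 29 / 30 needed
  → (3,1) hit at k=9 and k=17

Answer: NOT A VALID PRODUCT — duplicate pair at indices 9,17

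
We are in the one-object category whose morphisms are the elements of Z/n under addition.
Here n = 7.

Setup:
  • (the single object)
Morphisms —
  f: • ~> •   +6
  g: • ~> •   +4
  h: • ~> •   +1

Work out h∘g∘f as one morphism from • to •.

Answer: +4

Trace:
  0 +6≡6 +4≡3 +1≡4  (mod 7)
result: +4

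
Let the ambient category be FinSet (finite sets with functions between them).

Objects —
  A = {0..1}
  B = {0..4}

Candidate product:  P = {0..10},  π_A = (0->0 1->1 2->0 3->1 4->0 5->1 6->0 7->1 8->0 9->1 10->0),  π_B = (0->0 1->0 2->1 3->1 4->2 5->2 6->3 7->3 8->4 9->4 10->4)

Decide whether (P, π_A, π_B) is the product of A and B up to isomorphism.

|A|·|B| = 2·5 = 10;  |P| = 11
  → cardinalities differ; no bijection possible.

Answer: NOT A VALID PRODUCT — |P|=11 ≠ |A|·|B|=10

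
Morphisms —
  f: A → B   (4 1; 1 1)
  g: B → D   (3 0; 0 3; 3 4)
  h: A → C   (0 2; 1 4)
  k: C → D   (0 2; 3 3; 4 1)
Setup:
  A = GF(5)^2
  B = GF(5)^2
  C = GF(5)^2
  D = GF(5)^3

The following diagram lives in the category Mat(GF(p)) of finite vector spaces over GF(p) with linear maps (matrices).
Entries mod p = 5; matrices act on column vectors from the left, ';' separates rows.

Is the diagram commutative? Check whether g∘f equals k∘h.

1) trace f;g:
  e0=⟨1,0⟩ f→⟨4,1⟩ g→⟨2,3,1⟩
  e1=⟨0,1⟩ f→⟨1,1⟩ g→⟨3,3,2⟩
  result₁ = (2 3; 3 3; 1 2)
2) trace h;k:
  e0=⟨1,0⟩ h→⟨0,1⟩ k→⟨2,3,1⟩
  e1=⟨0,1⟩ h→⟨2,4⟩ k→⟨3,3,2⟩
  result₂ = (2 3; 3 3; 1 2)
Equal? same morphism ✓

Answer: COMMUTES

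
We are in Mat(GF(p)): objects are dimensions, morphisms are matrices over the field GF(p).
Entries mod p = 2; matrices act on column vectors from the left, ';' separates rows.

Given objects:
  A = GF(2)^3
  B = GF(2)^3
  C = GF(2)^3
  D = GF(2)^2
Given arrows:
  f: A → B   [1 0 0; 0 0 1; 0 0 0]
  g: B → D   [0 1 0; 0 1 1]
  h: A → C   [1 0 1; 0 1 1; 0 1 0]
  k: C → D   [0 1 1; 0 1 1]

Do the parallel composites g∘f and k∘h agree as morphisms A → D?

Answer: COMMUTES

Derivation:
Along f;g (path 1):
  e0=[1,0,0] f→[1,0,0] g→[0,0]
  e1=[0,1,0] f→[0,0,0] g→[0,0]
  e2=[0,0,1] f→[0,1,0] g→[1,1]
  ⟦path⟧₁ = [0 0 1; 0 0 1]
Along h;k (path 2):
  e0=[1,0,0] h→[1,0,0] k→[0,0]
  e1=[0,1,0] h→[0,1,1] k→[0,0]
  e2=[0,0,1] h→[1,1,0] k→[1,1]
  ⟦path⟧₂ = [0 0 1; 0 0 1]
Equal? same morphism ✓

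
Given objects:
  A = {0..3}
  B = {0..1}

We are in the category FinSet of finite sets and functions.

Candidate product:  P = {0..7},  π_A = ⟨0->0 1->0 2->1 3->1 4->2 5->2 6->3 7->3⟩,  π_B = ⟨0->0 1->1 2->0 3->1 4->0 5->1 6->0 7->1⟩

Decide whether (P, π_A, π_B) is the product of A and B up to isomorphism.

Answer: VALID PRODUCT

Derivation:
|A|·|B| = 4·2 = 8;  |P| = 8
Check the pairing map k ↦ (π_A(k), π_B(k)):
  0 -> (0,0)
  1 -> (0,1)
  2 -> (1,0)
  3 -> (1,1)
  4 -> (2,0)
  5 -> (2,1)
  6 -> (3,0)
  7 -> (3,1)
distinct pairs in image: 8 / 8 needed
  → bijection onto A×B; projections well-typed.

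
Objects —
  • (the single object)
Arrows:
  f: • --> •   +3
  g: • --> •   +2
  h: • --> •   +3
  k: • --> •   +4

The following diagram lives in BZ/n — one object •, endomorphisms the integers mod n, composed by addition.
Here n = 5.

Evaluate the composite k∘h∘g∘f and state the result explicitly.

  0 +3≡3 +2≡0 +3≡3 +4≡2  (mod 5)
composite: +2

Answer: +2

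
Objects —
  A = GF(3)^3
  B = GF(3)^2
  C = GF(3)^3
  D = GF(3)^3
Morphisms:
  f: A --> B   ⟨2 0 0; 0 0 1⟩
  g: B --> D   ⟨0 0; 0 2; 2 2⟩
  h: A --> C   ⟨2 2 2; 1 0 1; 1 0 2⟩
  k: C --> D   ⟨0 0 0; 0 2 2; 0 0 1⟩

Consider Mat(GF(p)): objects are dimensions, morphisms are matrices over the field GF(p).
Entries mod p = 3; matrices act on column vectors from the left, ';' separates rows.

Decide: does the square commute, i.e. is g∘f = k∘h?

Answer: DOES NOT COMMUTE

Derivation:
1) trace f;g:
  e0=[1,0,0] f-->[2,0] g-->[0,0,1]
  e1=[0,1,0] f-->[0,0] g-->[0,0,0]
  e2=[0,0,1] f-->[0,1] g-->[0,2,2]
  result₁ = ⟨0 0 0; 0 0 2; 1 0 2⟩
2) trace h;k:
  e0=[1,0,0] h-->[2,1,1] k-->[0,1,1]
  e1=[0,1,0] h-->[2,0,0] k-->[0,0,0]
  e2=[0,0,1] h-->[2,1,2] k-->[0,0,2]
  result₂ = ⟨0 0 0; 1 0 0; 1 0 2⟩
Equal? NO — does not commute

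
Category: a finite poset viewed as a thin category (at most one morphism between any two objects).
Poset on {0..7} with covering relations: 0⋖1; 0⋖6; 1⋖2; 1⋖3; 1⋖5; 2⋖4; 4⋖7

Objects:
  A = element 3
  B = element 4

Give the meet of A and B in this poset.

Common predecessors of 3,4: {0,1}
  0 <= 1
  1 <= 1
glb = 1

Answer: A∧B = 1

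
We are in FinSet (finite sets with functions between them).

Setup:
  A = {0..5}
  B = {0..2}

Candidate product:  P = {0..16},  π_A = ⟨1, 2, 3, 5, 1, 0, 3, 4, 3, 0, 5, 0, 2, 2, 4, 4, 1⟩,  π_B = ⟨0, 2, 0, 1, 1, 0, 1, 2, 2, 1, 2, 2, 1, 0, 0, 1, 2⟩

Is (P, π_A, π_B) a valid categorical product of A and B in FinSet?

Answer: NOT A VALID PRODUCT — |P|=17 ≠ |A|·|B|=18

Work:
|A|·|B| = 6·3 = 18;  |P| = 17
  → cardinalities differ; no bijection possible.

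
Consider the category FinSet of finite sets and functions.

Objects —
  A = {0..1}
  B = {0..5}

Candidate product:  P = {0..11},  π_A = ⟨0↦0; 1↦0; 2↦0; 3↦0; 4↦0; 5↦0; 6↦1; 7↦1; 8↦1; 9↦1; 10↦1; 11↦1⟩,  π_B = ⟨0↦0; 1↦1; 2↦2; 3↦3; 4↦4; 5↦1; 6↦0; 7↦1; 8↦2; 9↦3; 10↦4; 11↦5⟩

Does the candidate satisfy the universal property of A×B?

Answer: NOT A VALID PRODUCT — duplicate pair at indices 1,5

Derivation:
|A|·|B| = 2·6 = 12;  |P| = 12
Check the pairing map k ↦ (π_A(k), π_B(k)):
  0 ↦ (0,0)
  1 ↦ (0,1)
  2 ↦ (0,2)
  3 ↦ (0,3)
  4 ↦ (0,4)
  5 ↦ (0,1)  ✗ repeats pair of k=1
  6 ↦ (1,0)
  7 ↦ (1,1)
  8 ↦ (1,2)
  9 ↦ (1,3)
  10 ↦ (1,4)
  11 ↦ (1,5)
distinct pairs in image: 11 / 12 needed
  → (0,1) hit at k=1 and k=5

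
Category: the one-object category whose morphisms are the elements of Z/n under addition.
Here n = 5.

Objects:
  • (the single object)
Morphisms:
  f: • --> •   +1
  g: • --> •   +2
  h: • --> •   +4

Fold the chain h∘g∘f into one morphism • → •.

Answer: +2

Work:
  0 +1≡1 +2≡3 +4≡2  (mod 5)
⟦path⟧: +2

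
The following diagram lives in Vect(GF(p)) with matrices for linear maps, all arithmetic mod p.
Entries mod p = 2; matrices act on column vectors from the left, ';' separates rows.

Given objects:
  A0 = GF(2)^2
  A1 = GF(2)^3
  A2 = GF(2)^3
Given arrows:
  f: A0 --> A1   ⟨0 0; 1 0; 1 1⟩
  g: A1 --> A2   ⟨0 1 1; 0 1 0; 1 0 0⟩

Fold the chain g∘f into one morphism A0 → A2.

Answer: ⟨0 1; 1 0; 0 0⟩

Trace:
  e0=(1,0) f-->(0,1,1) g-->(0,1,0)
  e1=(0,1) f-->(0,0,1) g-->(1,0,0)
result: ⟨0 1; 1 0; 0 0⟩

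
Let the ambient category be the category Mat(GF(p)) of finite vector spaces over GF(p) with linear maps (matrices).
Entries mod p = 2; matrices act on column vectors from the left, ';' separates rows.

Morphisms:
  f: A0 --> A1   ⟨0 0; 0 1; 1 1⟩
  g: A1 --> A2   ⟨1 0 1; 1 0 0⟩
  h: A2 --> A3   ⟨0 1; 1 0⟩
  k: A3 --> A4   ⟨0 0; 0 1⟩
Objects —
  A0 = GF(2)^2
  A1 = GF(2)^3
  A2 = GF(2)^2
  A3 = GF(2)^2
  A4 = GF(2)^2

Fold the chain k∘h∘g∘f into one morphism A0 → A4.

  e0=(1,0) f-->(0,0,1) g-->(1,0) h-->(0,1) k-->(0,1)
  e1=(0,1) f-->(0,1,1) g-->(1,0) h-->(0,1) k-->(0,1)
composite: ⟨0 0; 1 1⟩

Answer: ⟨0 0; 1 1⟩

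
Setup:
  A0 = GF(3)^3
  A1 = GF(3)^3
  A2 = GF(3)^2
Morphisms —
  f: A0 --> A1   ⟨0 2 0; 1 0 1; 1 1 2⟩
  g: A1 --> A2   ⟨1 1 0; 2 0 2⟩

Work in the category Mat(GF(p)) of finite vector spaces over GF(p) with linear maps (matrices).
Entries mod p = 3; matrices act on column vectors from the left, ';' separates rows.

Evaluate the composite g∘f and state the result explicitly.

Answer: ⟨1 2 1; 2 0 1⟩

Work:
  e0=(1,0,0) f-->(0,1,1) g-->(1,2)
  e1=(0,1,0) f-->(2,0,1) g-->(2,0)
  e2=(0,0,1) f-->(0,1,2) g-->(1,1)
result: ⟨1 2 1; 2 0 1⟩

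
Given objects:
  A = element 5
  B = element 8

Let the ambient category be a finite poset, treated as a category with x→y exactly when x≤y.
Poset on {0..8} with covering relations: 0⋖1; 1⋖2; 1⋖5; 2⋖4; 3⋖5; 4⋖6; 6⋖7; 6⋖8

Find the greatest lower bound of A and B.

Answer: A∧B = 1

Derivation:
Lower bounds of A=5 and B=8: {0,1}
  0 ⊑ 1
  1 ⊑ 1
glb = 1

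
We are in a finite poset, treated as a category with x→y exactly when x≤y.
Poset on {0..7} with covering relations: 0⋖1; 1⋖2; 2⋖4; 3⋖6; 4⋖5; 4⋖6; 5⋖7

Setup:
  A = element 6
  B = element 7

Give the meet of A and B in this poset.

{x : x<=A ∧ x<=B} = {0,1,2,4}  (A=6, B=7)
  0 <= 4
  1 <= 4
  2 <= 4
  4 <= 4
glb = 4

Answer: A∧B = 4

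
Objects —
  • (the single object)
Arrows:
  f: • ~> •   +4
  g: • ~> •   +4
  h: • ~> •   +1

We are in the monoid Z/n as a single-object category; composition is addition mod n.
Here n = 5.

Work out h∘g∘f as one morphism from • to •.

  0 +4≡4 +4≡3 +1≡4  (mod 5)
result: +4

Answer: +4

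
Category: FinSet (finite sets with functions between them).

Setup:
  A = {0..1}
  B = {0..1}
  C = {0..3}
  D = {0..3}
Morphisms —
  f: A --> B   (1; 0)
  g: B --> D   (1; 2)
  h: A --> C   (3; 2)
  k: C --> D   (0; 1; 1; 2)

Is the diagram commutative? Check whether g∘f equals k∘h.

Answer: COMMUTES

Trace:
1) trace f;g:
  0 f-->1 g-->2
  1 f-->0 g-->1
  result₁ = (2; 1)
2) trace h;k:
  0 h-->3 k-->2
  1 h-->2 k-->1
  result₂ = (2; 1)
Equal? same morphism ✓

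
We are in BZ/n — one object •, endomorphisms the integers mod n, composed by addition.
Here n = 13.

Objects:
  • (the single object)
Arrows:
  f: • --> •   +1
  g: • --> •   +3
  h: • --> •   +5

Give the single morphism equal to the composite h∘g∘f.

  0 +1≡1 +3≡4 +5≡9  (mod 13)
composite: +9

Answer: +9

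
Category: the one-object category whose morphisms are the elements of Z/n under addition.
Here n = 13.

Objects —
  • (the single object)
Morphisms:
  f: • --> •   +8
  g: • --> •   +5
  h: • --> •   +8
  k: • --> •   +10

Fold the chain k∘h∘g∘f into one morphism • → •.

Answer: +5

Trace:
  0 +8≡8 +5≡0 +8≡8 +10≡5  (mod 13)
result: +5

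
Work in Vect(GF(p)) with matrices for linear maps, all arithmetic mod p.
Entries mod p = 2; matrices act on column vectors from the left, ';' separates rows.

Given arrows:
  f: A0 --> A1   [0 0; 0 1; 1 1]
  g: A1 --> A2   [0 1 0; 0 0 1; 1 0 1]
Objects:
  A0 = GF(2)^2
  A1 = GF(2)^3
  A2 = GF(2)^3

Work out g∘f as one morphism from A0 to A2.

  e0=⟨1,0⟩ f-->⟨0,0,1⟩ g-->⟨0,1,1⟩
  e1=⟨0,1⟩ f-->⟨0,1,1⟩ g-->⟨1,1,1⟩
composite: [0 1; 1 1; 1 1]

Answer: [0 1; 1 1; 1 1]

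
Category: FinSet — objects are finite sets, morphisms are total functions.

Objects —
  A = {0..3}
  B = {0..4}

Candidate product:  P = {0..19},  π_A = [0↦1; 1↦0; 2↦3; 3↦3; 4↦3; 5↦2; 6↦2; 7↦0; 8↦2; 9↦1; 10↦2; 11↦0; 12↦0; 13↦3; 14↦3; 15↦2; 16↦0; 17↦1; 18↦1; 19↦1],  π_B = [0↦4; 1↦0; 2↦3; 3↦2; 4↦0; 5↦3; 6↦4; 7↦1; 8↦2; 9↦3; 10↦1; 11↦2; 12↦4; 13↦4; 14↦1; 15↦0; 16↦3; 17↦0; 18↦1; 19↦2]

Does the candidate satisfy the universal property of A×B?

Answer: VALID PRODUCT

Trace:
|A|·|B| = 4·5 = 20;  |P| = 20
Check the pairing map k ↦ (π_A(k), π_B(k)):
  0 ↦ (1,4)
  1 ↦ (0,0)
  2 ↦ (3,3)
  3 ↦ (3,2)
  4 ↦ (3,0)
  5 ↦ (2,3)
  6 ↦ (2,4)
  7 ↦ (0,1)
  8 ↦ (2,2)
  9 ↦ (1,3)
  10 ↦ (2,1)
  11 ↦ (0,2)
  12 ↦ (0,4)
  13 ↦ (3,4)
  14 ↦ (3,1)
  15 ↦ (2,0)
  16 ↦ (0,3)
  17 ↦ (1,0)
  18 ↦ (1,1)
  19 ↦ (1,2)
distinct pairs in image: 20 / 20 needed
  → bijection onto A×B; projections well-typed.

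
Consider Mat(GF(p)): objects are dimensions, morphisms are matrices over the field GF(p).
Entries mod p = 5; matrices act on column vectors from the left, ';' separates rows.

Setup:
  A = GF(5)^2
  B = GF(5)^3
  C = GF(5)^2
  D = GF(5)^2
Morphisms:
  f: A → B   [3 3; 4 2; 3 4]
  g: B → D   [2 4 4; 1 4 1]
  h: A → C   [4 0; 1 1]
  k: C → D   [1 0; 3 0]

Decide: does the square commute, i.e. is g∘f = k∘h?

Answer: COMMUTES

Derivation:
Path 1 = f;g:
  e0=⟨1,0⟩ f→⟨3,4,3⟩ g→⟨4,2⟩
  e1=⟨0,1⟩ f→⟨3,2,4⟩ g→⟨0,0⟩
  composite₁ = [4 0; 2 0]
Path 2 = h;k:
  e0=⟨1,0⟩ h→⟨4,1⟩ k→⟨4,2⟩
  e1=⟨0,1⟩ h→⟨0,1⟩ k→⟨0,0⟩
  composite₂ = [4 0; 2 0]
Equal? YES — commutes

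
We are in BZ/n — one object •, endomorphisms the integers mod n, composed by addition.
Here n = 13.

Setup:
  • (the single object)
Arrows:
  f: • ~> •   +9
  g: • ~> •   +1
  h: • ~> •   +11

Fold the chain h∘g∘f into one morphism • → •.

  0 +9≡9 +1≡10 +11≡8  (mod 13)
⟦path⟧: +8

Answer: +8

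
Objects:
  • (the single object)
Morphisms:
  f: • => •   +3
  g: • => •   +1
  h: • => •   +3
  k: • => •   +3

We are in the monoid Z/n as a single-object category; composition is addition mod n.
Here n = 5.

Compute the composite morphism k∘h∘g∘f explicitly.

Answer: +0

Derivation:
  0 +3≡3 +1≡4 +3≡2 +3≡0  (mod 5)
composite: +0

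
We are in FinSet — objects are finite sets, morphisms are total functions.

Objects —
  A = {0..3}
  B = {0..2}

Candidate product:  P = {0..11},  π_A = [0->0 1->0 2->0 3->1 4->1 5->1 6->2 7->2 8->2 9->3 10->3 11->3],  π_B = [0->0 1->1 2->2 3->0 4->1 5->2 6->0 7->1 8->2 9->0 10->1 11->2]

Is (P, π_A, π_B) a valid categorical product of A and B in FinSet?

Answer: VALID PRODUCT

Derivation:
|A|·|B| = 4·3 = 12;  |P| = 12
Check the pairing map k ↦ (π_A(k), π_B(k)):
  0 -> (0,0)
  1 -> (0,1)
  2 -> (0,2)
  3 -> (1,0)
  4 -> (1,1)
  5 -> (1,2)
  6 -> (2,0)
  7 -> (2,1)
  8 -> (2,2)
  9 -> (3,0)
  10 -> (3,1)
  11 -> (3,2)
distinct pairs in image: 12 / 12 needed
  → bijection onto A×B; projections well-typed.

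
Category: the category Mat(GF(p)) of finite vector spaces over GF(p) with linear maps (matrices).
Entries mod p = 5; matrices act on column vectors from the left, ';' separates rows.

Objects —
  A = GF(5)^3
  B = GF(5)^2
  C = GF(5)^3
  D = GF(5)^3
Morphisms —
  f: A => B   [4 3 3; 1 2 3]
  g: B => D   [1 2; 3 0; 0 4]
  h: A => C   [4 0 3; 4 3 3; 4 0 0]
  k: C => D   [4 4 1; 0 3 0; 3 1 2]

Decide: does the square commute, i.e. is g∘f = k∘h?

Answer: COMMUTES

Trace:
1) trace f;g:
  e0=[1,0,0] f=>[4,1] g=>[1,2,4]
  e1=[0,1,0] f=>[3,2] g=>[2,4,3]
  e2=[0,0,1] f=>[3,3] g=>[4,4,2]
  result₁ = [1 2 4; 2 4 4; 4 3 2]
2) trace h;k:
  e0=[1,0,0] h=>[4,4,4] k=>[1,2,4]
  e1=[0,1,0] h=>[0,3,0] k=>[2,4,3]
  e2=[0,0,1] h=>[3,3,0] k=>[4,4,2]
  result₂ = [1 2 4; 2 4 4; 4 3 2]
Equal? YES — commutes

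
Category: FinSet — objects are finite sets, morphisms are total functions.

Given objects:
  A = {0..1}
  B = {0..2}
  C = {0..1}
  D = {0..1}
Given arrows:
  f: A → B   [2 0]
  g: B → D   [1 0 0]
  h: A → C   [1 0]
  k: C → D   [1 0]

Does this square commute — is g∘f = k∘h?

Path 1 = f;g:
  0 f→2 g→0
  1 f→0 g→1
  composite₁ = [0 1]
Path 2 = h;k:
  0 h→1 k→0
  1 h→0 k→1
  composite₂ = [0 1]
Equal? same morphism ✓

Answer: COMMUTES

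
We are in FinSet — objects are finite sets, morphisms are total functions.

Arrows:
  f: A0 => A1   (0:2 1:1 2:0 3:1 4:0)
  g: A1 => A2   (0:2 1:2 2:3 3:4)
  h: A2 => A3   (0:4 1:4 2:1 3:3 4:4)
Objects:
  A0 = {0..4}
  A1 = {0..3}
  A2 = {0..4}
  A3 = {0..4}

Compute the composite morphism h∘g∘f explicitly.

  0 f=>2 g=>3 h=>3
  1 f=>1 g=>2 h=>1
  2 f=>0 g=>2 h=>1
  3 f=>1 g=>2 h=>1
  4 f=>0 g=>2 h=>1
result: (0:3 1:1 2:1 3:1 4:1)

Answer: (0:3 1:1 2:1 3:1 4:1)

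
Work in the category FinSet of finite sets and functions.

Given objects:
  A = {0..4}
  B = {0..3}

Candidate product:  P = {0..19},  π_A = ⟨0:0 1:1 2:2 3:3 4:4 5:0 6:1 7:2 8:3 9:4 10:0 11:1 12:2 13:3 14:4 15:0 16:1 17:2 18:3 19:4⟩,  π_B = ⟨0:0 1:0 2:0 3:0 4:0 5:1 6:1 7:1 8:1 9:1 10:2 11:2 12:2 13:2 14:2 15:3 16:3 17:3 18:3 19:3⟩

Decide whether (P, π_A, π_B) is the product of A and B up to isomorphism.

|A|·|B| = 5·4 = 20;  |P| = 20
Check the pairing map k ↦ (π_A(k), π_B(k)):
  0 : (0,0)
  1 : (1,0)
  2 : (2,0)
  3 : (3,0)
  4 : (4,0)
  5 : (0,1)
  6 : (1,1)
  7 : (2,1)
  8 : (3,1)
  9 : (4,1)
  10 : (0,2)
  11 : (1,2)
  12 : (2,2)
  13 : (3,2)
  14 : (4,2)
  15 : (0,3)
  16 : (1,3)
  17 : (2,3)
  18 : (3,3)
  19 : (4,3)
distinct pairs in image: 20 / 20 needed
  → bijection onto A×B; projections well-typed.

Answer: VALID PRODUCT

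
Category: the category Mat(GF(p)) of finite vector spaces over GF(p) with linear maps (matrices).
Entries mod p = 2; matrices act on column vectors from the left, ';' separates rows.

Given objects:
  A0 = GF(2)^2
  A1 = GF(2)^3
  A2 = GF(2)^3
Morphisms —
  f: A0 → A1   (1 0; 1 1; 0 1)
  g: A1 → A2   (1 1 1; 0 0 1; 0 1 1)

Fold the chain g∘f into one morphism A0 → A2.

Answer: (0 0; 0 1; 1 0)

Trace:
  e0=⟨1,0⟩ f→⟨1,1,0⟩ g→⟨0,0,1⟩
  e1=⟨0,1⟩ f→⟨0,1,1⟩ g→⟨0,1,0⟩
composite: (0 0; 0 1; 1 0)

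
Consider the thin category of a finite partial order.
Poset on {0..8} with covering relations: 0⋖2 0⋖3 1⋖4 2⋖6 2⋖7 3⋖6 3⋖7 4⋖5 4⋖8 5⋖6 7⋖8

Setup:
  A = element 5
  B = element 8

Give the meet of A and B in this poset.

Answer: A∧B = 4

Derivation:
Lower bounds of A=5 and B=8: {1,4}
  1 ≤ 4
  4 ≤ 4
glb = 4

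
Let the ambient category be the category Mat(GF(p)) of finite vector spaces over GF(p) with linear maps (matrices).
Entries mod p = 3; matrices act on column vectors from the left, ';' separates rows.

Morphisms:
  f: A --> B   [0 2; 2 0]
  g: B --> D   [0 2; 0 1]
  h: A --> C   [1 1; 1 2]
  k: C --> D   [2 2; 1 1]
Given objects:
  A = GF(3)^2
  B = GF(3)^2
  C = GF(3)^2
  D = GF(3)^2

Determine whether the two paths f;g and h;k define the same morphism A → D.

Answer: COMMUTES

Derivation:
1) trace f;g:
  e0=(1,0) f-->(0,2) g-->(1,2)
  e1=(0,1) f-->(2,0) g-->(0,0)
  ⟦path⟧₁ = [1 0; 2 0]
2) trace h;k:
  e0=(1,0) h-->(1,1) k-->(1,2)
  e1=(0,1) h-->(1,2) k-->(0,0)
  ⟦path⟧₂ = [1 0; 2 0]
Equal? YES — commutes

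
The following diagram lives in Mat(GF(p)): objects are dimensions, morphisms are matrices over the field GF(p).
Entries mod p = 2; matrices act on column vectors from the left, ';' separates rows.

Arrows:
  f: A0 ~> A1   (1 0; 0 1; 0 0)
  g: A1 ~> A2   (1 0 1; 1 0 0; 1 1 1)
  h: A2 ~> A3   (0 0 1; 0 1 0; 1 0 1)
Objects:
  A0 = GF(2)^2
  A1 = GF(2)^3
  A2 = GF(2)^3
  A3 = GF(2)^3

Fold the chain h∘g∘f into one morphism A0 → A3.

  e0=⟨1,0⟩ f~>⟨1,0,0⟩ g~>⟨1,1,1⟩ h~>⟨1,1,0⟩
  e1=⟨0,1⟩ f~>⟨0,1,0⟩ g~>⟨0,0,1⟩ h~>⟨1,0,1⟩
result: (1 1; 1 0; 0 1)

Answer: (1 1; 1 0; 0 1)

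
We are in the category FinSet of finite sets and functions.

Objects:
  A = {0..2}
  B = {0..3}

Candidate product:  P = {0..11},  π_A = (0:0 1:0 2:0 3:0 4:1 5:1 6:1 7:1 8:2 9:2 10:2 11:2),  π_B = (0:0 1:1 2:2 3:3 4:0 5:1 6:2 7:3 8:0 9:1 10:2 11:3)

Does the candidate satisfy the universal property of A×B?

|A|·|B| = 3·4 = 12;  |P| = 12
Check the pairing map k ↦ (π_A(k), π_B(k)):
  0 : (0,0)
  1 : (0,1)
  2 : (0,2)
  3 : (0,3)
  4 : (1,0)
  5 : (1,1)
  6 : (1,2)
  7 : (1,3)
  8 : (2,0)
  9 : (2,1)
  10 : (2,2)
  11 : (2,3)
distinct pairs in image: 12 / 12 needed
  → bijection onto A×B; projections well-typed.

Answer: VALID PRODUCT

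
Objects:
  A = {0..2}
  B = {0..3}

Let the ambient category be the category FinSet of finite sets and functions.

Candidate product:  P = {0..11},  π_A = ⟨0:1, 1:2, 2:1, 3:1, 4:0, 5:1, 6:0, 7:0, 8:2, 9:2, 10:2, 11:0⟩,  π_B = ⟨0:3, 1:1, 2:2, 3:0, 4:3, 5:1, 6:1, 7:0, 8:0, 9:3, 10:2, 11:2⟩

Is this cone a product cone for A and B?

Answer: VALID PRODUCT

Trace:
|A|·|B| = 3·4 = 12;  |P| = 12
Check the pairing map k ↦ (π_A(k), π_B(k)):
  0 : (1,3)
  1 : (2,1)
  2 : (1,2)
  3 : (1,0)
  4 : (0,3)
  5 : (1,1)
  6 : (0,1)
  7 : (0,0)
  8 : (2,0)
  9 : (2,3)
  10 : (2,2)
  11 : (0,2)
distinct pairs in image: 12 / 12 needed
  → bijection onto A×B; projections well-typed.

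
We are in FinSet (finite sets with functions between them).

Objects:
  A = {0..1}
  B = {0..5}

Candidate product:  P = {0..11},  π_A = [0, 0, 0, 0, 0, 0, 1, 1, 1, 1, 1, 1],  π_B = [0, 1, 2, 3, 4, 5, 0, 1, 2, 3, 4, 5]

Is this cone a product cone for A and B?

|A|·|B| = 2·6 = 12;  |P| = 12
Check the pairing map k ↦ (π_A(k), π_B(k)):
  0 : (0,0)
  1 : (0,1)
  2 : (0,2)
  3 : (0,3)
  4 : (0,4)
  5 : (0,5)
  6 : (1,0)
  7 : (1,1)
  8 : (1,2)
  9 : (1,3)
  10 : (1,4)
  11 : (1,5)
distinct pairs in image: 12 / 12 needed
  → bijection onto A×B; projections well-typed.

Answer: VALID PRODUCT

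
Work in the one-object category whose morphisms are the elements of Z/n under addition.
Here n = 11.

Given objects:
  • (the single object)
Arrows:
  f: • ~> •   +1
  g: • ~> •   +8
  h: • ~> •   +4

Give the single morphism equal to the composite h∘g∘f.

  0 +1≡1 +8≡9 +4≡2  (mod 11)
result: +2

Answer: +2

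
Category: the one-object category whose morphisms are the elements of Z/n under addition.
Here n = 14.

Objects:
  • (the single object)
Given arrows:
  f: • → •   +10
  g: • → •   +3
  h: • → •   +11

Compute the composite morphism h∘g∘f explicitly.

Answer: +10

Derivation:
  0 +10≡10 +3≡13 +11≡10  (mod 14)
⟦path⟧: +10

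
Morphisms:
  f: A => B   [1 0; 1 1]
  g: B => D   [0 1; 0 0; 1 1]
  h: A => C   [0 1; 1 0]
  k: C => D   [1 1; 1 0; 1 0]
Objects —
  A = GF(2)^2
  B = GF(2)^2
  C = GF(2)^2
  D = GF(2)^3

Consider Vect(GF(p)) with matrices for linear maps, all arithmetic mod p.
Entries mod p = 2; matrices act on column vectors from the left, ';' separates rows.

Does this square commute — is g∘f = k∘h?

Path 1 = f;g:
  e0=(1,0) f=>(1,1) g=>(1,0,0)
  e1=(0,1) f=>(0,1) g=>(1,0,1)
  result₁ = [1 1; 0 0; 0 1]
Path 2 = h;k:
  e0=(1,0) h=>(0,1) k=>(1,0,0)
  e1=(0,1) h=>(1,0) k=>(1,1,1)
  result₂ = [1 1; 0 1; 0 1]
Equal? differ; not commutative

Answer: DOES NOT COMMUTE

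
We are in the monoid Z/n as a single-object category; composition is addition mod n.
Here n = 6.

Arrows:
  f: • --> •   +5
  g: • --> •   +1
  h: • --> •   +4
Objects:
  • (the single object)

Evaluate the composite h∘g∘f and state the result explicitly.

  0 +5≡5 +1≡0 +4≡4  (mod 6)
result: +4

Answer: +4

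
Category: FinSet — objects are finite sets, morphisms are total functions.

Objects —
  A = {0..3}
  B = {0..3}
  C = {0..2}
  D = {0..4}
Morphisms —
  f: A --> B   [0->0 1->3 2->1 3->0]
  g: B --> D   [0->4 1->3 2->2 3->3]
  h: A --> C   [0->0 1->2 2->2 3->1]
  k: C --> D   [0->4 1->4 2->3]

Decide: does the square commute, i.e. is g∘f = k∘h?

Answer: COMMUTES

Work:
Along f;g (path 1):
  0 f-->0 g-->4
  1 f-->3 g-->3
  2 f-->1 g-->3
  3 f-->0 g-->4
  composite₁ = [0->4 1->3 2->3 3->4]
Along h;k (path 2):
  0 h-->0 k-->4
  1 h-->2 k-->3
  2 h-->2 k-->3
  3 h-->1 k-->4
  composite₂ = [0->4 1->3 2->3 3->4]
Equal? same morphism ✓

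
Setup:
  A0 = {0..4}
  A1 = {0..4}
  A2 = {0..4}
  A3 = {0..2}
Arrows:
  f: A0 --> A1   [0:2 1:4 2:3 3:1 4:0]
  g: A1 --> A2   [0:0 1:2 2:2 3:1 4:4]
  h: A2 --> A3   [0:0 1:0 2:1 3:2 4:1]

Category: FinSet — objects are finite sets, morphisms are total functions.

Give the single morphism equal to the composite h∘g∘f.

Answer: [0:1 1:1 2:0 3:1 4:0]

Derivation:
  0 f-->2 g-->2 h-->1
  1 f-->4 g-->4 h-->1
  2 f-->3 g-->1 h-->0
  3 f-->1 g-->2 h-->1
  4 f-->0 g-->0 h-->0
result: [0:1 1:1 2:0 3:1 4:0]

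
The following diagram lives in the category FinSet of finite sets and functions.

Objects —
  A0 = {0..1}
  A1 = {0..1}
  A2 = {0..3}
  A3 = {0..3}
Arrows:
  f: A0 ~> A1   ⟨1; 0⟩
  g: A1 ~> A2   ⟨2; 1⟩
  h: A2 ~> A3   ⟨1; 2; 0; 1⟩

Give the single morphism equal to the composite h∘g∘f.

  0 f~>1 g~>1 h~>2
  1 f~>0 g~>2 h~>0
composite: ⟨2; 0⟩

Answer: ⟨2; 0⟩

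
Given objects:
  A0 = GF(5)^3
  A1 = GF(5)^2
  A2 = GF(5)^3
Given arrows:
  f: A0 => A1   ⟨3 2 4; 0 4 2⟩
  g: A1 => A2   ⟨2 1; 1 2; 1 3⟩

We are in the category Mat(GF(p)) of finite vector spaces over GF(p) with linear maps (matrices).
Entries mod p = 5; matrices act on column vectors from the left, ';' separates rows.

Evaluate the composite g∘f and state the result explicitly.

  e0=[1,0,0] f=>[3,0] g=>[1,3,3]
  e1=[0,1,0] f=>[2,4] g=>[3,0,4]
  e2=[0,0,1] f=>[4,2] g=>[0,3,0]
composite: ⟨1 3 0; 3 0 3; 3 4 0⟩

Answer: ⟨1 3 0; 3 0 3; 3 4 0⟩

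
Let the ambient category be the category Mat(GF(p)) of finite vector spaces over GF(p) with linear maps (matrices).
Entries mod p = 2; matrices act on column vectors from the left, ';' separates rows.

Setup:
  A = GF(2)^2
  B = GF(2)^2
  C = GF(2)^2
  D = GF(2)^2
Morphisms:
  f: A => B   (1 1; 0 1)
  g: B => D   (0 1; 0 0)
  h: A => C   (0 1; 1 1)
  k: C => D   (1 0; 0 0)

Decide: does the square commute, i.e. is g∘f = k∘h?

Answer: COMMUTES

Trace:
Path 1 = f;g:
  e0=(1,0) f=>(1,0) g=>(0,0)
  e1=(0,1) f=>(1,1) g=>(1,0)
  composite₁ = (0 1; 0 0)
Path 2 = h;k:
  e0=(1,0) h=>(0,1) k=>(0,0)
  e1=(0,1) h=>(1,1) k=>(1,0)
  composite₂ = (0 1; 0 0)
Equal? equal; square commutes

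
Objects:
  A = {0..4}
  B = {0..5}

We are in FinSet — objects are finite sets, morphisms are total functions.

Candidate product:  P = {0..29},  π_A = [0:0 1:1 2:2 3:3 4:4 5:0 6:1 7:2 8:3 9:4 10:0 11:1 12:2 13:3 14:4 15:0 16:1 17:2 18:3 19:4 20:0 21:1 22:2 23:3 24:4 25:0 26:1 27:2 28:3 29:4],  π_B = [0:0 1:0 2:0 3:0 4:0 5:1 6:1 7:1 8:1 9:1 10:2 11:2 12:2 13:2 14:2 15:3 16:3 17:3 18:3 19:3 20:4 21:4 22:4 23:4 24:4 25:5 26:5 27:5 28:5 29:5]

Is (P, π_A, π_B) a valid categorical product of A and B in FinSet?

|A|·|B| = 5·6 = 30;  |P| = 30
Check the pairing map k ↦ (π_A(k), π_B(k)):
  0 : (0,0)
  1 : (1,0)
  2 : (2,0)
  3 : (3,0)
  4 : (4,0)
  5 : (0,1)
  6 : (1,1)
  7 : (2,1)
  8 : (3,1)
  9 : (4,1)
  10 : (0,2)
  11 : (1,2)
  12 : (2,2)
  13 : (3,2)
  14 : (4,2)
  15 : (0,3)
  16 : (1,3)
  17 : (2,3)
  18 : (3,3)
  19 : (4,3)
  20 : (0,4)
  21 : (1,4)
  22 : (2,4)
  23 : (3,4)
  24 : (4,4)
  25 : (0,5)
  26 : (1,5)
  27 : (2,5)
  28 : (3,5)
  29 : (4,5)
distinct pairs in image: 30 / 30 needed
  → bijection onto A×B; projections well-typed.

Answer: VALID PRODUCT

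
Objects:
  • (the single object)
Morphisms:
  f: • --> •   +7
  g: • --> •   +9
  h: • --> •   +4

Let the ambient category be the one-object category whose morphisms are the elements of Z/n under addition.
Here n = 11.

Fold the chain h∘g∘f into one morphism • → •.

  0 +7≡7 +9≡5 +4≡9  (mod 11)
⟦path⟧: +9

Answer: +9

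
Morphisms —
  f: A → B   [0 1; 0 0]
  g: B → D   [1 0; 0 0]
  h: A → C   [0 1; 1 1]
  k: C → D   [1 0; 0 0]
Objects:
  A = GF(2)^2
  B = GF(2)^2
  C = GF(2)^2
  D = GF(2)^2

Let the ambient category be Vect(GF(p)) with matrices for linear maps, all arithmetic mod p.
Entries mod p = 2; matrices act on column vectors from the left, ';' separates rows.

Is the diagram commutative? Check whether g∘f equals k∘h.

1) trace f;g:
  e0=⟨1,0⟩ f→⟨0,0⟩ g→⟨0,0⟩
  e1=⟨0,1⟩ f→⟨1,0⟩ g→⟨1,0⟩
  result₁ = [0 1; 0 0]
2) trace h;k:
  e0=⟨1,0⟩ h→⟨0,1⟩ k→⟨0,0⟩
  e1=⟨0,1⟩ h→⟨1,1⟩ k→⟨1,0⟩
  result₂ = [0 1; 0 0]
Equal? YES — commutes

Answer: COMMUTES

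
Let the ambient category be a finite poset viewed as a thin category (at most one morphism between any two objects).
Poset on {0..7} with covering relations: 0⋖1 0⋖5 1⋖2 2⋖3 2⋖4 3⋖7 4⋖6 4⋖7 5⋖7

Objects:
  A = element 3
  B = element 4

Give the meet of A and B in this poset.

Lower bounds of A=3 and B=4: {0,1,2}
  0 ≤ 2
  1 ≤ 2
  2 ≤ 2
glb = 2

Answer: A∧B = 2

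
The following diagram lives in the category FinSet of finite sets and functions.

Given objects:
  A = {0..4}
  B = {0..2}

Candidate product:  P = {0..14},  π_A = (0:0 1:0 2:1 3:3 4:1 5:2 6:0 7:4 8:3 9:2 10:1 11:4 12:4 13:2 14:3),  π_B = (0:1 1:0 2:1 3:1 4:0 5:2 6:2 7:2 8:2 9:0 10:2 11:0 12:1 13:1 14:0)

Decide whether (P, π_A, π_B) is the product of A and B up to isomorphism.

|A|·|B| = 5·3 = 15;  |P| = 15
Check the pairing map k ↦ (π_A(k), π_B(k)):
  0 : (0,1)
  1 : (0,0)
  2 : (1,1)
  3 : (3,1)
  4 : (1,0)
  5 : (2,2)
  6 : (0,2)
  7 : (4,2)
  8 : (3,2)
  9 : (2,0)
  10 : (1,2)
  11 : (4,0)
  12 : (4,1)
  13 : (2,1)
  14 : (3,0)
distinct pairs in image: 15 / 15 needed
  → bijection onto A×B; projections well-typed.

Answer: VALID PRODUCT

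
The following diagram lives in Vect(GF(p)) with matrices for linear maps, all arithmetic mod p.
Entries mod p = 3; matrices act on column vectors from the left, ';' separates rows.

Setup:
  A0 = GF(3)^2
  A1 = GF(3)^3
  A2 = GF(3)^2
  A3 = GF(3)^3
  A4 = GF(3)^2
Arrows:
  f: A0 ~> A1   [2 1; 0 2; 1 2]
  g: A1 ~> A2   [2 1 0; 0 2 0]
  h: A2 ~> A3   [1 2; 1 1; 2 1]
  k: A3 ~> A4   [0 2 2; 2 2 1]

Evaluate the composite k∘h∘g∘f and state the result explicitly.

Answer: [0 1; 0 1]

Trace:
  e0=(1,0) f~>(2,0,1) g~>(1,0) h~>(1,1,2) k~>(0,0)
  e1=(0,1) f~>(1,2,2) g~>(1,1) h~>(0,2,0) k~>(1,1)
composite: [0 1; 0 1]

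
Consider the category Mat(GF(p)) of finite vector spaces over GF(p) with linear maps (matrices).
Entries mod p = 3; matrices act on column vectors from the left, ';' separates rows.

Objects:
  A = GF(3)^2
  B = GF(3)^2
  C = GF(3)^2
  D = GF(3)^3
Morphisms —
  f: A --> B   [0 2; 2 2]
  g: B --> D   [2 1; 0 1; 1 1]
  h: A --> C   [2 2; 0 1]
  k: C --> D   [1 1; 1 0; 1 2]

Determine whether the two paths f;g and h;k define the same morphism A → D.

1) trace f;g:
  e0=⟨1,0⟩ f-->⟨0,2⟩ g-->⟨2,2,2⟩
  e1=⟨0,1⟩ f-->⟨2,2⟩ g-->⟨0,2,1⟩
  composite₁ = [2 0; 2 2; 2 1]
2) trace h;k:
  e0=⟨1,0⟩ h-->⟨2,0⟩ k-->⟨2,2,2⟩
  e1=⟨0,1⟩ h-->⟨2,1⟩ k-->⟨0,2,1⟩
  composite₂ = [2 0; 2 2; 2 1]
Equal? YES — commutes

Answer: COMMUTES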